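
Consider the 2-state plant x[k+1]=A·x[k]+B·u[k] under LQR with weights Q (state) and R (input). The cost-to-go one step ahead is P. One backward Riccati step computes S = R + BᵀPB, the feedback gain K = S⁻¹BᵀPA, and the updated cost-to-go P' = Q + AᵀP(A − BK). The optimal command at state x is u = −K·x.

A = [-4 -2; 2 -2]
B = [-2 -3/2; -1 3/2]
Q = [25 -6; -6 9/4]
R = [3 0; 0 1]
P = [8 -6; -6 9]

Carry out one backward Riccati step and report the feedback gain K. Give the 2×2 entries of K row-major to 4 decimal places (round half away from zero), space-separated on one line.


0.5631 1.0437 1.7814 -0.3525

BᵀP = [-10.0000 3.0000; -21.0000 22.5000]
S = R + BᵀPB = [3 0; 0 1] + [17.0000 19.5000; 19.5000 65.2500] = [20.0000 19.5000; 19.5000 66.2500]
BᵀPA = [46.0000 14.0000; 129.0000 -3.0000]
K = S⁻¹·BᵀPA = [0.5631 1.0437; 1.7814 -0.3525]
A−BK = [-0.2016 -0.4414; -0.1090 -0.4276]
AᵀP(A−BK) = [4.2932 1.4607; 1.4607 4.3313]
P' = Q + AᵀP(A−BK) = [29.2932 -4.5393; -4.5393 6.5813]
tr(P') = 35.8745


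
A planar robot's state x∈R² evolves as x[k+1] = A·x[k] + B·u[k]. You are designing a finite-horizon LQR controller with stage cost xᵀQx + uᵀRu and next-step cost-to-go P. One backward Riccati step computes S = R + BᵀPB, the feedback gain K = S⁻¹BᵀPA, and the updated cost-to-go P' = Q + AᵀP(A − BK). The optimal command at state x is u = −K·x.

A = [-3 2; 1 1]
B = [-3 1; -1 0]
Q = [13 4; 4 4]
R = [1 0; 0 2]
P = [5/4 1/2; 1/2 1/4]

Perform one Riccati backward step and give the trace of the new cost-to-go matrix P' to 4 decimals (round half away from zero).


18.1219

BᵀP = [-4.2500 -1.7500; 1.2500 0.5000]
S = R + BᵀPB = [1 0; 0 2] + [14.5000 -4.2500; -4.2500 1.2500] = [15.5000 -4.2500; -4.2500 3.2500]
BᵀPA = [11.0000 -10.2500; -3.2500 3.0000]
K = S⁻¹·BᵀPA = [0.6789 -0.6364; -0.1122 0.0909]
A−BK = [-0.8511 0.0000; 1.6789 0.3636]
AᵀP(A−BK) = [0.6673 -0.4545; -0.4545 0.4545]
P' = Q + AᵀP(A−BK) = [13.6673 3.5455; 3.5455 4.4545]
tr(P') = 18.1219


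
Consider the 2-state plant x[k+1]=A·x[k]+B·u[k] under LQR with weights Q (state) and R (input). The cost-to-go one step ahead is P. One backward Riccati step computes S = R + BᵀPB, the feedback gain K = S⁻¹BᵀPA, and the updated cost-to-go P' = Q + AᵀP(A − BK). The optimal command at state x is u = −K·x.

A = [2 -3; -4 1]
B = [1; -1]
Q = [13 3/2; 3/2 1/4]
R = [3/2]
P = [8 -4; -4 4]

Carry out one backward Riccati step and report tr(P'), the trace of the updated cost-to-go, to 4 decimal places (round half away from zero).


BᵀP = [12.0000 -8.0000]
S = R + BᵀPB = [3/2] + [20.0000] = [21.5000]
BᵀPA = [56.0000 -44.0000]
K = S⁻¹·BᵀPA = [2.6047 -2.0465]
A−BK = [-0.6047 -0.9535; -1.3953 -1.0465]
AᵀP(A−BK) = [14.1395 -5.3953; -5.3953 9.9535]
P' = Q + AᵀP(A−BK) = [27.1395 -3.8953; -3.8953 10.2035]
tr(P') = 37.3430

37.3430


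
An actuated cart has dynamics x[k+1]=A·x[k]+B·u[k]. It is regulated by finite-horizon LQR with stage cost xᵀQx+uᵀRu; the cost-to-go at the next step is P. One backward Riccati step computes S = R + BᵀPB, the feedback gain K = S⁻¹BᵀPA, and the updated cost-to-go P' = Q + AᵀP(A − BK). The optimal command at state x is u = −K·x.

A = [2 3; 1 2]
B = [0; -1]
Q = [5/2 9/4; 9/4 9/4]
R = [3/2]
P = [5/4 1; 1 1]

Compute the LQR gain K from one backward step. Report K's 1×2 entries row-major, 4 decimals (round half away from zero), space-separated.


BᵀP = [-1.0000 -1.0000]
S = R + BᵀPB = [3/2] + [1.0000] = [2.5000]
BᵀPA = [-3.0000 -5.0000]
K = S⁻¹·BᵀPA = [-1.2000 -2.0000]
A−BK = [2.0000 3.0000; -0.2000 0.0000]
AᵀP(A−BK) = [6.4000 10.5000; 10.5000 17.2500]
P' = Q + AᵀP(A−BK) = [8.9000 12.7500; 12.7500 19.5000]
tr(P') = 28.4000

-1.2000 -2.0000


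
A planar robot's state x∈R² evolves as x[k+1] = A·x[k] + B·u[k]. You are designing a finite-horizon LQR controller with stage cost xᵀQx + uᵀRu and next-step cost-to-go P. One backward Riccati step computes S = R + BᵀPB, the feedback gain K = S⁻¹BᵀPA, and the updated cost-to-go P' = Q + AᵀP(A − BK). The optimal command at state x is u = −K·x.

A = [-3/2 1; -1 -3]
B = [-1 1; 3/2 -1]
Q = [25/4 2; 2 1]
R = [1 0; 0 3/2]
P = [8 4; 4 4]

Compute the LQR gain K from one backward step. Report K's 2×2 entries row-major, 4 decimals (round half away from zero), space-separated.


-1.0882 -1.6471 -1.8824 -0.4706

BᵀP = [-2.0000 2.0000; 4.0000 0.0000]
S = R + BᵀPB = [1 0; 0 3/2] + [5.0000 -4.0000; -4.0000 4.0000] = [6.0000 -4.0000; -4.0000 5.5000]
BᵀPA = [1.0000 -8.0000; -6.0000 4.0000]
K = S⁻¹·BᵀPA = [-1.0882 -1.6471; -1.8824 -0.4706]
A−BK = [-0.7059 -0.1765; -1.2500 -1.0000]
AᵀP(A−BK) = [23.7941 12.8235; 12.8235 8.7059]
P' = Q + AᵀP(A−BK) = [30.0441 14.8235; 14.8235 9.7059]
tr(P') = 39.7500


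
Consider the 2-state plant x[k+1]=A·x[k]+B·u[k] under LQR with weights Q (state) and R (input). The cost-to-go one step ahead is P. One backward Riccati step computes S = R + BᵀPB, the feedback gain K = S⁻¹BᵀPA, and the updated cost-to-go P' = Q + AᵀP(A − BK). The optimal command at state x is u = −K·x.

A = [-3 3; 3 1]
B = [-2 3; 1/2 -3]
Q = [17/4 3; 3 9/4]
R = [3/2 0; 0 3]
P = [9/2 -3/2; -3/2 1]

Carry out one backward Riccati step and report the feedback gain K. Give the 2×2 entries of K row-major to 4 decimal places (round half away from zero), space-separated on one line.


0.5217 -0.8696 -0.7014 0.1501

BᵀP = [-9.7500 3.5000; 18.0000 -7.5000]
S = R + BᵀPB = [3/2 0; 0 3] + [21.2500 -39.7500; -39.7500 76.5000] = [22.7500 -39.7500; -39.7500 79.5000]
BᵀPA = [39.7500 -25.7500; -76.5000 46.5000]
K = S⁻¹·BᵀPA = [0.5217 -0.8696; -0.7014 0.1501]
A−BK = [0.1477 0.8105; 0.6349 1.8852]
AᵀP(A−BK) = [2.1042 -0.4504; -0.4504 3.1280]
P' = Q + AᵀP(A−BK) = [6.3542 2.5496; 2.5496 5.3780]
tr(P') = 11.7322


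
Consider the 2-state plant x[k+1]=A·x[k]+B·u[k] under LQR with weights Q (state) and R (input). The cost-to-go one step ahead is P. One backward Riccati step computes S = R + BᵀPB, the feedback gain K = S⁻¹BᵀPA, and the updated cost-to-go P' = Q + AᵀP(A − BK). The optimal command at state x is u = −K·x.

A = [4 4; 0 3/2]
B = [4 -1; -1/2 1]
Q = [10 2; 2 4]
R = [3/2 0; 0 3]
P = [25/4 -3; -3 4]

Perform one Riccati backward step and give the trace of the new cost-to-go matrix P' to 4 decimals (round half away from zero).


BᵀP = [26.5000 -14.0000; -9.2500 7.0000]
S = R + BᵀPB = [3/2 0; 0 3] + [113.0000 -40.5000; -40.5000 16.2500] = [114.5000 -40.5000; -40.5000 19.2500]
BᵀPA = [106.0000 85.0000; -37.0000 -26.5000]
K = S⁻¹·BᵀPA = [0.9612 0.9984; 0.1002 0.7240]
A−BK = [0.2554 0.7302; 0.3804 1.2752]
AᵀP(A−BK) = [1.8196 2.9528; 2.9528 7.3181]
P' = Q + AᵀP(A−BK) = [11.8196 4.9528; 4.9528 11.3181]
tr(P') = 23.1377

23.1377


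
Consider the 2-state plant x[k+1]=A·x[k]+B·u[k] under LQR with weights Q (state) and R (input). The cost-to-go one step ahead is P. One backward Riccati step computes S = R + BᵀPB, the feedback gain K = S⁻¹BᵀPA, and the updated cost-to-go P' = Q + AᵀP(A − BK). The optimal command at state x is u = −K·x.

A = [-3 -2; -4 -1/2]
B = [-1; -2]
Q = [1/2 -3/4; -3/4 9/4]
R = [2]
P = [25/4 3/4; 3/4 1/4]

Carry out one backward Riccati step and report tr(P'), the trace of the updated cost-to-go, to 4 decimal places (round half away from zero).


21.1888

BᵀP = [-7.7500 -1.2500]
S = R + BᵀPB = [2] + [10.2500] = [12.2500]
BᵀPA = [28.2500 16.1250]
K = S⁻¹·BᵀPA = [2.3061 1.3163]
A−BK = [-0.6939 -0.6837; 0.6122 2.1327]
AᵀP(A−BK) = [13.1020 7.9388; 7.9388 5.3367]
P' = Q + AᵀP(A−BK) = [13.6020 7.1888; 7.1888 7.5867]
tr(P') = 21.1888


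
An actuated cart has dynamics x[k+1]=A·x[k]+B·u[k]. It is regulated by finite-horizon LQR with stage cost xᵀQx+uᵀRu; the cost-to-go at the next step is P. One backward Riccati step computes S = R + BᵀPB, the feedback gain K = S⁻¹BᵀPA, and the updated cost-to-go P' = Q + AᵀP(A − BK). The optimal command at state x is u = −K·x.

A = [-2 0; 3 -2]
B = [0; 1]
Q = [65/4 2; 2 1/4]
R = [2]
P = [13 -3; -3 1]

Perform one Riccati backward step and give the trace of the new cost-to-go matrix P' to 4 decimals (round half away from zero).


89.1667

BᵀP = [-3.0000 1.0000]
S = R + BᵀPB = [2] + [1.0000] = [3.0000]
BᵀPA = [9.0000 -2.0000]
K = S⁻¹·BᵀPA = [3.0000 -0.6667]
A−BK = [-2.0000 0.0000; 0.0000 -1.3333]
AᵀP(A−BK) = [70.0000 -12.0000; -12.0000 2.6667]
P' = Q + AᵀP(A−BK) = [86.2500 -10.0000; -10.0000 2.9167]
tr(P') = 89.1667


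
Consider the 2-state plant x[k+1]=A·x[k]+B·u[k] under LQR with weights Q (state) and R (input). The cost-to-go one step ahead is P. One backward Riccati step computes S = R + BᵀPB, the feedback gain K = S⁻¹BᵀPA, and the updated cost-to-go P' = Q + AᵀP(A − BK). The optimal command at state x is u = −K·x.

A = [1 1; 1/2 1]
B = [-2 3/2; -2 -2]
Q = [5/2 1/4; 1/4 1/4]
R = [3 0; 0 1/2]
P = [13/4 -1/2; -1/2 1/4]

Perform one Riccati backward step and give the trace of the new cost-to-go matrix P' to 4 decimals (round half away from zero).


3.3630

BᵀP = [-5.5000 0.5000; 5.8750 -1.2500]
S = R + BᵀPB = [3 0; 0 1/2] + [10.0000 -9.2500; -9.2500 11.3125] = [13.0000 -9.2500; -9.2500 11.8125]
BᵀPA = [-5.2500 -5.0000; 5.2500 4.6250]
K = S⁻¹·BᵀPA = [-0.1978 -0.2394; 0.2895 0.2040]
A−BK = [0.1700 0.2151; 0.6834 0.9292]
AᵀP(A−BK) = [0.2538 0.2968; 0.2968 0.3591]
P' = Q + AᵀP(A−BK) = [2.7538 0.5468; 0.5468 0.6091]
tr(P') = 3.3630


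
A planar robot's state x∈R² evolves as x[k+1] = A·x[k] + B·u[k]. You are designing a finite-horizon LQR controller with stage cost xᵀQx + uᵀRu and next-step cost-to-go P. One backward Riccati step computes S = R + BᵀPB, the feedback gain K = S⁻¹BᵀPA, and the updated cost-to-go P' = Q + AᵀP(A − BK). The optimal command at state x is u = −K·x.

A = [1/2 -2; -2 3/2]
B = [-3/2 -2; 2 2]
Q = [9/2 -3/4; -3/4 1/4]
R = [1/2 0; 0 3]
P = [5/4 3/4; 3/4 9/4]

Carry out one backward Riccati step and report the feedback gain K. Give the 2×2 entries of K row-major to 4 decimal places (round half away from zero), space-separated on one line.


BᵀP = [-0.3750 3.3750; -1.0000 3.0000]
S = R + BᵀPB = [1/2 0; 0 3] + [7.3125 7.5000; 7.5000 8.0000] = [7.8125 7.5000; 7.5000 11.0000]
BᵀPA = [-6.9375 5.8125; -6.5000 6.5000]
K = S⁻¹·BᵀPA = [-0.9284 0.5116; 0.0421 0.2421]
A−BK = [-0.8084 -0.7484; -0.2274 -0.0074]
AᵀP(A−BK) = [1.6453 0.6853; 0.6853 1.0153]
P' = Q + AᵀP(A−BK) = [6.1453 -0.0647; -0.0647 1.2653]
tr(P') = 7.4105

-0.9284 0.5116 0.0421 0.2421


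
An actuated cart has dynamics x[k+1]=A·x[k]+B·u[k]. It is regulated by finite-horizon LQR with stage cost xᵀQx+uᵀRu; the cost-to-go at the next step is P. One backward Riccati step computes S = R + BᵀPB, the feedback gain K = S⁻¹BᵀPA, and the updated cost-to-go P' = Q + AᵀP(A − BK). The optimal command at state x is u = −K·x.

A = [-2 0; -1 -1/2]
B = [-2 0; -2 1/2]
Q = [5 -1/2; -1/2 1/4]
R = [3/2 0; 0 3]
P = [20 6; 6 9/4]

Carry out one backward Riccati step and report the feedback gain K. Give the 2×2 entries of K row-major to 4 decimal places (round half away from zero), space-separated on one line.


0.8711 0.0582 0.0172 -0.0231

BᵀP = [-52.0000 -16.5000; 3.0000 1.1250]
S = R + BᵀPB = [3/2 0; 0 3] + [137.0000 -8.2500; -8.2500 0.5625] = [138.5000 -8.2500; -8.2500 3.5625]
BᵀPA = [120.5000 8.2500; -7.1250 -0.5625]
K = S⁻¹·BᵀPA = [0.8711 0.0582; 0.0172 -0.0231]
A−BK = [-0.2579 0.1164; 0.7335 -0.3721]
AᵀP(A−BK) = [1.4097 -0.0516; -0.0516 0.0694]
P' = Q + AᵀP(A−BK) = [6.4097 -0.5516; -0.5516 0.3194]
tr(P') = 6.7292


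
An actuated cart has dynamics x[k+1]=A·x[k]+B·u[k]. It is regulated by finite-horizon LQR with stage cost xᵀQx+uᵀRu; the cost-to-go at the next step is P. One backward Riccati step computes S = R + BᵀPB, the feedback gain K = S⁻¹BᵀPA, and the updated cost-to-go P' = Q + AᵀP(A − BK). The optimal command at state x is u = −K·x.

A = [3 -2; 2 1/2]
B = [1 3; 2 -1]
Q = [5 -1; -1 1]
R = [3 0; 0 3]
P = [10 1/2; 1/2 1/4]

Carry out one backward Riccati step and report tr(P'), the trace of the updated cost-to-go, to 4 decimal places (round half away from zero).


10.8040

BᵀP = [11.0000 1.0000; 29.5000 1.2500]
S = R + BᵀPB = [3 0; 0 3] + [13.0000 32.0000; 32.0000 87.2500] = [16.0000 32.0000; 32.0000 90.2500]
BᵀPA = [35.0000 -21.5000; 91.0000 -58.3750]
K = S⁻¹·BᵀPA = [0.5875 -0.1723; 0.8000 -0.5857]
A−BK = [0.0125 -0.0705; 1.6250 0.2589]
AᵀP(A−BK) = [3.6375 -1.6688; -1.6688 1.1665]
P' = Q + AᵀP(A−BK) = [8.6375 -2.6688; -2.6688 2.1665]
tr(P') = 10.8040


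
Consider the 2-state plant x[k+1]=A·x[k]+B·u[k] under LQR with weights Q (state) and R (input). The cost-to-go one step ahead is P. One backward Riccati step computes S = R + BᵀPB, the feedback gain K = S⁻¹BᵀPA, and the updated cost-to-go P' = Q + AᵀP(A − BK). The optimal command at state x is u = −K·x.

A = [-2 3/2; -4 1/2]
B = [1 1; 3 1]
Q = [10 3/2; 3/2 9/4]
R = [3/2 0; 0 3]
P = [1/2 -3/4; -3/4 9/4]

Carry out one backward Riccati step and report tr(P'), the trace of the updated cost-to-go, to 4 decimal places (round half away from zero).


BᵀP = [-1.7500 6.0000; -0.2500 1.5000]
S = R + BᵀPB = [3/2 0; 0 3] + [16.2500 4.2500; 4.2500 1.2500] = [17.7500 4.2500; 4.2500 4.2500]
BᵀPA = [-20.5000 0.3750; -5.5000 0.3750]
K = S⁻¹·BᵀPA = [-1.1111 0.0000; -0.1830 0.0882]
A−BK = [-0.7059 1.4118; -0.4837 0.4118]
AᵀP(A−BK) = [2.2157 -0.2647; -0.2647 0.5294]
P' = Q + AᵀP(A−BK) = [12.2157 1.2353; 1.2353 2.7794]
tr(P') = 14.9951

14.9951


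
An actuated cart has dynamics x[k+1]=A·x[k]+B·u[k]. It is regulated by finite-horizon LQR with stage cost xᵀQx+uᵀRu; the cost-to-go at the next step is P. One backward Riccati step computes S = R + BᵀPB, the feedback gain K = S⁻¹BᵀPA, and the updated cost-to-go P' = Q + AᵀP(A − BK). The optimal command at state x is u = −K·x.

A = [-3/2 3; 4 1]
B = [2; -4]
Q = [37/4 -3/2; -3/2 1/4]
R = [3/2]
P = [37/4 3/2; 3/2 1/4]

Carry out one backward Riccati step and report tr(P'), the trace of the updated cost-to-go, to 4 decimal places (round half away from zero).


18.2280

BᵀP = [12.5000 2.0000]
S = R + BᵀPB = [3/2] + [17.0000] = [18.5000]
BᵀPA = [-10.7500 39.5000]
K = S⁻¹·BᵀPA = [-0.5811 2.1351]
A−BK = [-0.3378 -1.2703; 1.6757 9.5405]
AᵀP(A−BK) = [0.5659 -1.9223; -1.9223 8.1622]
P' = Q + AᵀP(A−BK) = [9.8159 -3.4223; -3.4223 8.4122]
tr(P') = 18.2280


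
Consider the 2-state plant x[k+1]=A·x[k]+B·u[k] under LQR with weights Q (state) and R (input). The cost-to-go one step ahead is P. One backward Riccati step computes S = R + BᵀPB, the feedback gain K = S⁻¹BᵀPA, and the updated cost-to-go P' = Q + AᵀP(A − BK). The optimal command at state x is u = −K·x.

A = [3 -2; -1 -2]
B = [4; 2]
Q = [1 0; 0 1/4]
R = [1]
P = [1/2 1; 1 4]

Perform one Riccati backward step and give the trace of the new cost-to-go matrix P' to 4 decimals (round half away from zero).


BᵀP = [4.0000 12.0000]
S = R + BᵀPB = [1] + [40.0000] = [41.0000]
BᵀPA = [0.0000 -32.0000]
K = S⁻¹·BᵀPA = [0.0000 -0.7805]
A−BK = [3.0000 1.1220; -1.0000 -0.4390]
AᵀP(A−BK) = [2.5000 1.0000; 1.0000 1.0244]
P' = Q + AᵀP(A−BK) = [3.5000 1.0000; 1.0000 1.2744]
tr(P') = 4.7744

4.7744


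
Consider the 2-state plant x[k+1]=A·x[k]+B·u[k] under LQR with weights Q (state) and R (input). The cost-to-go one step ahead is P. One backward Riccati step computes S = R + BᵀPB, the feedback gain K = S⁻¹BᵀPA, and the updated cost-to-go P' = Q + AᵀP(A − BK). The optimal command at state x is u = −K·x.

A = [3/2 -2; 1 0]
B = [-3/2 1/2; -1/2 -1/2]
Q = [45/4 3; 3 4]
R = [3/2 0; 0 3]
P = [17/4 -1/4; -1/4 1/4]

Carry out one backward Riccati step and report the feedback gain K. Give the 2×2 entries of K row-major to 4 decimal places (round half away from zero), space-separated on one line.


-0.8149 1.0961 0.1121 -0.2206

BᵀP = [-6.2500 0.2500; 2.2500 -0.2500]
S = R + BᵀPB = [3/2 0; 0 3] + [9.2500 -3.2500; -3.2500 1.2500] = [10.7500 -3.2500; -3.2500 4.2500]
BᵀPA = [-9.1250 12.5000; 3.1250 -4.5000]
K = S⁻¹·BᵀPA = [-0.8149 1.0961; 0.1121 -0.2206]
A−BK = [0.2215 -0.2456; 0.6486 0.4377]
AᵀP(A−BK) = [1.2758 -1.5587; -1.5587 2.3060]
P' = Q + AᵀP(A−BK) = [12.5258 1.4413; 1.4413 6.3060]
tr(P') = 18.8319


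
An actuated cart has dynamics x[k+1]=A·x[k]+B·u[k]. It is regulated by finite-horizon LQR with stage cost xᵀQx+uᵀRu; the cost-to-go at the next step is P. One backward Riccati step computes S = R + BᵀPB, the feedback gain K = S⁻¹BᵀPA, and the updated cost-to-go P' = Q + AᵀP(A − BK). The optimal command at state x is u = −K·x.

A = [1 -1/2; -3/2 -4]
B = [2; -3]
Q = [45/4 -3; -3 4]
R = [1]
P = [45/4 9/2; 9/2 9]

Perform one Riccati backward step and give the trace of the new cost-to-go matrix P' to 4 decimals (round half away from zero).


BᵀP = [9.0000 -18.0000]
S = R + BᵀPB = [1] + [72.0000] = [73.0000]
BᵀPA = [36.0000 67.5000]
K = S⁻¹·BᵀPA = [0.4932 0.9247]
A−BK = [0.0137 -2.3493; -0.0205 -1.2260]
AᵀP(A−BK) = [0.2466 0.4623; 0.4623 102.3981]
P' = Q + AᵀP(A−BK) = [11.4966 -2.5377; -2.5377 106.3981]
tr(P') = 117.8947

117.8947


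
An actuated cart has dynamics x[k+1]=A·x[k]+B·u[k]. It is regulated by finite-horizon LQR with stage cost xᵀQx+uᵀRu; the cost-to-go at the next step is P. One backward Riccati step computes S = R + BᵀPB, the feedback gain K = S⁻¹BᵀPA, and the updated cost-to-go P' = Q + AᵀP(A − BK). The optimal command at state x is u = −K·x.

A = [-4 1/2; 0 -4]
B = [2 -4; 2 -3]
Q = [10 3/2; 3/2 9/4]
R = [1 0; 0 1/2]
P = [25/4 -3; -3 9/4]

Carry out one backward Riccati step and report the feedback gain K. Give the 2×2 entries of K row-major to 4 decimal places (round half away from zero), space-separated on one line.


1.4662 -2.3319 1.9595 -1.6233

BᵀP = [6.5000 -1.5000; -16.0000 5.2500]
S = R + BᵀPB = [1 0; 0 1/2] + [10.0000 -21.5000; -21.5000 48.2500] = [11.0000 -21.5000; -21.5000 48.7500]
BᵀPA = [-26.0000 9.2500; 64.0000 -29.0000]
K = S⁻¹·BᵀPA = [1.4662 -2.3319; 1.9595 -1.6233]
A−BK = [0.9054 -1.3294; 2.9459 -4.2061]
AᵀP(A−BK) = [12.7162 -17.2382; -17.2382 24.0568]
P' = Q + AᵀP(A−BK) = [22.7162 -15.7382; -15.7382 26.3068]
tr(P') = 49.0230


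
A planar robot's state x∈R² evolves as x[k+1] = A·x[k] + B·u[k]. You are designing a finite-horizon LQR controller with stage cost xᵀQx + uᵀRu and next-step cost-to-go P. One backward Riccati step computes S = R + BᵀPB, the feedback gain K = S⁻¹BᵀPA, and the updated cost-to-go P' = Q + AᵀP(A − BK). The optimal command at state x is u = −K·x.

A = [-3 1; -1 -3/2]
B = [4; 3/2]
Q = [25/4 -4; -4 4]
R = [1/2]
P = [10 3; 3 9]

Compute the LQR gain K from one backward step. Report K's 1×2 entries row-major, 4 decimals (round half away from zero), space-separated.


BᵀP = [44.5000 25.5000]
S = R + BᵀPB = [1/2] + [216.2500] = [216.7500]
BᵀPA = [-159.0000 6.2500]
K = S⁻¹·BᵀPA = [-0.7336 0.0288]
A−BK = [-0.0657 0.8847; 0.1003 -1.5433]
AᵀP(A−BK) = [0.3633 -1.4152; -1.4152 21.0698]
P' = Q + AᵀP(A−BK) = [6.6133 -5.4152; -5.4152 25.0698]
tr(P') = 31.6831

-0.7336 0.0288


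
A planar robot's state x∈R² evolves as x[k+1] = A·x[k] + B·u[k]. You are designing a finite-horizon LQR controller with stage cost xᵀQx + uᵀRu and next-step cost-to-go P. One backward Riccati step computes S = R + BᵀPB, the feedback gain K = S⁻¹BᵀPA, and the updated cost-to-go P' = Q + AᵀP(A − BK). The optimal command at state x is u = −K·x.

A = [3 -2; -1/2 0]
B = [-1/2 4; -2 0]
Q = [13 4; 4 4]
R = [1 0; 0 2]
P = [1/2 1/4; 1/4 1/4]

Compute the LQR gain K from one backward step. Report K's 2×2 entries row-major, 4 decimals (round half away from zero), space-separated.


-0.1667 0.1739 0.5000 -0.3478

BᵀP = [-0.7500 -0.6250; 2.0000 1.0000]
S = R + BᵀPB = [1 0; 0 2] + [1.6250 -3.0000; -3.0000 8.0000] = [2.6250 -3.0000; -3.0000 10.0000]
BᵀPA = [-1.9375 1.5000; 5.5000 -4.0000]
K = S⁻¹·BᵀPA = [-0.1667 0.1739; 0.5000 -0.3478]
A−BK = [0.9167 -0.5217; -0.8333 0.3478]
AᵀP(A−BK) = [0.7396 -0.5000; -0.5000 0.3478]
P' = Q + AᵀP(A−BK) = [13.7396 3.5000; 3.5000 4.3478]
tr(P') = 18.0874


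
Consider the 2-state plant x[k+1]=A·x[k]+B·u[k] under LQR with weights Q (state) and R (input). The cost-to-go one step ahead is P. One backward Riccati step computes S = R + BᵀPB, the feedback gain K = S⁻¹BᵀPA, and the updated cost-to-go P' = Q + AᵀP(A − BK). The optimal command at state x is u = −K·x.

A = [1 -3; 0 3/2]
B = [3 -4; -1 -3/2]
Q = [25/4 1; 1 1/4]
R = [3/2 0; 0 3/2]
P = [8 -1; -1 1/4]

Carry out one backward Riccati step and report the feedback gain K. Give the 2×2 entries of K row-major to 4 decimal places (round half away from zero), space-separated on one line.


BᵀP = [25.0000 -3.2500; -30.5000 3.6250]
S = R + BᵀPB = [3/2 0; 0 3/2] + [78.2500 -95.1250; -95.1250 116.5625] = [79.7500 -95.1250; -95.1250 118.0625]
BᵀPA = [25.0000 -79.8750; -30.5000 96.9375]
K = S⁻¹·BᵀPA = [0.1370 -0.5701; -0.1479 0.3617]
A−BK = [-0.0028 0.1572; -0.0849 1.4725]
AᵀP(A−BK) = [0.0624 -0.2147; -0.2147 0.9606]
P' = Q + AᵀP(A−BK) = [6.3124 0.7853; 0.7853 1.2106]
tr(P') = 7.5230

0.1370 -0.5701 -0.1479 0.3617


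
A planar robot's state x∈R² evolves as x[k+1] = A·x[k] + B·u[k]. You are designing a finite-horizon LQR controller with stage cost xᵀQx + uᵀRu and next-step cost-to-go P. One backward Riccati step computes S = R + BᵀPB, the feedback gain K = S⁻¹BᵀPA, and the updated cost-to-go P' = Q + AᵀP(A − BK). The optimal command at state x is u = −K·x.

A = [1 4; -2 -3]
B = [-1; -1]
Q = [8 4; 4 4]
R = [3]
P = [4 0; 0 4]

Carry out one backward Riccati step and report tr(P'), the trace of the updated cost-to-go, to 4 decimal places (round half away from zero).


129.0909

BᵀP = [-4.0000 -4.0000]
S = R + BᵀPB = [3] + [8.0000] = [11.0000]
BᵀPA = [4.0000 -4.0000]
K = S⁻¹·BᵀPA = [0.3636 -0.3636]
A−BK = [1.3636 3.6364; -1.6364 -3.3636]
AᵀP(A−BK) = [18.5455 41.4545; 41.4545 98.5455]
P' = Q + AᵀP(A−BK) = [26.5455 45.4545; 45.4545 102.5455]
tr(P') = 129.0909


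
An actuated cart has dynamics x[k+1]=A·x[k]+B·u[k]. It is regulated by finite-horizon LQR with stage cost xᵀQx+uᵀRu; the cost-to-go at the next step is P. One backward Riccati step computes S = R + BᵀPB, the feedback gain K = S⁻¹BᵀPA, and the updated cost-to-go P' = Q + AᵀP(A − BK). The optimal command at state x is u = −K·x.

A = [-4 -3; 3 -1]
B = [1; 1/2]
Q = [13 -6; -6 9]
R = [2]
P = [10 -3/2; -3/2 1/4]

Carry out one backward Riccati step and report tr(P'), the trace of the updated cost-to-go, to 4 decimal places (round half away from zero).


BᵀP = [9.2500 -1.3750]
S = R + BᵀPB = [2] + [8.5625] = [10.5625]
BᵀPA = [-41.1250 -26.3750]
K = S⁻¹·BᵀPA = [-3.8935 -2.4970]
A−BK = [-0.1065 -0.5030; 4.9467 0.2485]
AᵀP(A−BK) = [38.1302 24.0592; 24.0592 15.3905]
P' = Q + AᵀP(A−BK) = [51.1302 18.0592; 18.0592 24.3905]
tr(P') = 75.5207

75.5207


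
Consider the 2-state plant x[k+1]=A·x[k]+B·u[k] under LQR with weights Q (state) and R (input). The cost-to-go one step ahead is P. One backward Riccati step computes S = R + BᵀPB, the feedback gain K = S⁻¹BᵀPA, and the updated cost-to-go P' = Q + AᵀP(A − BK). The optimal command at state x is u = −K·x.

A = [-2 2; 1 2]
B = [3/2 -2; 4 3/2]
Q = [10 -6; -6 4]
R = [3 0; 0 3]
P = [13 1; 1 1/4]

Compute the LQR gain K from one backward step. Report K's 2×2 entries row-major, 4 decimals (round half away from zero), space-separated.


-0.3006 0.6095 0.6935 -0.5224

BᵀP = [23.5000 2.5000; -24.5000 -1.6250]
S = R + BᵀPB = [3 0; 0 3] + [45.2500 -43.2500; -43.2500 46.5625] = [48.2500 -43.2500; -43.2500 49.5625]
BᵀPA = [-44.5000 52.0000; 47.3750 -52.2500]
K = S⁻¹·BᵀPA = [-0.3006 0.6095; 0.6935 -0.5224]
A−BK = [-0.1620 0.0410; 1.1621 0.3456]
AᵀP(A−BK) = [2.0164 -1.6308; -1.6308 2.0131]
P' = Q + AᵀP(A−BK) = [12.0164 -7.6308; -7.6308 6.0131]
tr(P') = 18.0295


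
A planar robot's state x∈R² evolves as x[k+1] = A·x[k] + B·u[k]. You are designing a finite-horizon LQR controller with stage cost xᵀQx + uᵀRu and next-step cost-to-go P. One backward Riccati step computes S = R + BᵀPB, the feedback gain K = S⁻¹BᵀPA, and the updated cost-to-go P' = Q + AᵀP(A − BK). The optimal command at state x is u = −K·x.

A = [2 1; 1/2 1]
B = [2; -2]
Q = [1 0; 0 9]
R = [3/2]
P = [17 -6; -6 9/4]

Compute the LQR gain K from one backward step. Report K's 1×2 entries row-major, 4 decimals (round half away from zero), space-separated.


0.6621 0.2332

BᵀP = [46.0000 -16.5000]
S = R + BᵀPB = [3/2] + [125.0000] = [126.5000]
BᵀPA = [83.7500 29.5000]
K = S⁻¹·BᵀPA = [0.6621 0.2332]
A−BK = [0.6759 0.5336; 1.8241 1.4664]
AᵀP(A−BK) = [1.1154 0.5944; 0.5944 0.3706]
P' = Q + AᵀP(A−BK) = [2.1154 0.5944; 0.5944 9.3706]
tr(P') = 11.4859


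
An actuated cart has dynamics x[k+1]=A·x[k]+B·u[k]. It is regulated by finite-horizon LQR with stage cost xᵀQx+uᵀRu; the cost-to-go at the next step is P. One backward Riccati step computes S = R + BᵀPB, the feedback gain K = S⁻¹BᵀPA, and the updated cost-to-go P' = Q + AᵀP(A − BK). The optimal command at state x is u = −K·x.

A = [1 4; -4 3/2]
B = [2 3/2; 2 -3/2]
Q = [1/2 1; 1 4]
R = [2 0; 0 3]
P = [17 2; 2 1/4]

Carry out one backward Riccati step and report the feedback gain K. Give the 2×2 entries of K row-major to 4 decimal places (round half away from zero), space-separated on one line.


0.1615 1.4824 0.1183 0.5927

BᵀP = [38.0000 4.5000; 22.5000 2.6250]
S = R + BᵀPB = [2 0; 0 3] + [85.0000 50.2500; 50.2500 29.8125] = [87.0000 50.2500; 50.2500 32.8125]
BᵀPA = [20.0000 158.7500; 12.0000 93.9375]
K = S⁻¹·BᵀPA = [0.1615 1.4824; 0.1183 0.5927]
A−BK = [0.4994 0.1462; -4.1456 -0.5757]
AᵀP(A−BK) = [0.3493 0.7400; 0.7400 5.5583]
P' = Q + AᵀP(A−BK) = [0.8493 1.7400; 1.7400 9.5583]
tr(P') = 10.4076


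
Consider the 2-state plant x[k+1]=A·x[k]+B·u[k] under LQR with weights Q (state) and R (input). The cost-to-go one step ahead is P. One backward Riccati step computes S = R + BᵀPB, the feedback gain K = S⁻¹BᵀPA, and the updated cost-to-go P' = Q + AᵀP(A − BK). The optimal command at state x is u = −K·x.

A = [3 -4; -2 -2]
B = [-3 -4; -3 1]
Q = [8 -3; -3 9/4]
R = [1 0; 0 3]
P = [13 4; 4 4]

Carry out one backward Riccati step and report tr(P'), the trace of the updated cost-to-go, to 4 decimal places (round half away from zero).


14.2008

BᵀP = [-51.0000 -24.0000; -48.0000 -12.0000]
S = R + BᵀPB = [1 0; 0 3] + [225.0000 180.0000; 180.0000 180.0000] = [226.0000 180.0000; 180.0000 183.0000]
BᵀPA = [-105.0000 252.0000; -120.0000 216.0000]
K = S⁻¹·BᵀPA = [0.2662 0.8078; -0.9176 0.3858]
A−BK = [0.1283 -0.0335; -0.2837 0.0375]
AᵀP(A−BK) = [2.8416 -0.8881; -0.8881 1.1092]
P' = Q + AᵀP(A−BK) = [10.8416 -3.8881; -3.8881 3.3592]
tr(P') = 14.2008


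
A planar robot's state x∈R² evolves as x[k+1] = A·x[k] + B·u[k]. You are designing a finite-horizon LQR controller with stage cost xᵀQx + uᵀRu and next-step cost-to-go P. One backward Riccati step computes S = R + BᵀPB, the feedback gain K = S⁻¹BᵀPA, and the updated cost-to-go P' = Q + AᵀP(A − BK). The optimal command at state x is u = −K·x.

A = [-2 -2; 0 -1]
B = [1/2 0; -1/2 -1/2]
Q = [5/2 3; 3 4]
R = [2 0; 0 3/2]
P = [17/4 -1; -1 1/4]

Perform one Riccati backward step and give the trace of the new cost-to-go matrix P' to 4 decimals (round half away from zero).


BᵀP = [2.6250 -0.6250; 0.5000 -0.1250]
S = R + BᵀPB = [2 0; 0 3/2] + [1.6250 0.3125; 0.3125 0.0625] = [3.6250 0.3125; 0.3125 1.5625]
BᵀPA = [-5.2500 -4.6250; -1.0000 -0.8750]
K = S⁻¹·BᵀPA = [-1.4175 -1.2491; -0.3565 -0.3102]
A−BK = [-1.2912 -1.3754; -0.8870 -1.7796]
AᵀP(A−BK) = [9.2014 8.1319; 8.1319 7.2014]
P' = Q + AᵀP(A−BK) = [11.7014 11.1319; 11.1319 11.2014]
tr(P') = 22.9028

22.9028


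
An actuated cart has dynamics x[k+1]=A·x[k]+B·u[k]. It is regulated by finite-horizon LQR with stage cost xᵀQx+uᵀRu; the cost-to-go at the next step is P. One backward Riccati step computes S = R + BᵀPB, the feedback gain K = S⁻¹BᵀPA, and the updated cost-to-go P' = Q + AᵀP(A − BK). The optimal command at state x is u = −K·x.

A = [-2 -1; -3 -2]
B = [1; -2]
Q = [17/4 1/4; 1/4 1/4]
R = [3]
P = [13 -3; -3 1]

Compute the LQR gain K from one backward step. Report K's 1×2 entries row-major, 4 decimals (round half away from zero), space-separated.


-0.7188 -0.2813

BᵀP = [19.0000 -5.0000]
S = R + BᵀPB = [3] + [29.0000] = [32.0000]
BᵀPA = [-23.0000 -9.0000]
K = S⁻¹·BᵀPA = [-0.7188 -0.2813]
A−BK = [-1.2813 -0.7188; -4.4375 -2.5625]
AᵀP(A−BK) = [8.4688 4.5313; 4.5313 2.4688]
P' = Q + AᵀP(A−BK) = [12.7188 4.7813; 4.7813 2.7188]
tr(P') = 15.4375


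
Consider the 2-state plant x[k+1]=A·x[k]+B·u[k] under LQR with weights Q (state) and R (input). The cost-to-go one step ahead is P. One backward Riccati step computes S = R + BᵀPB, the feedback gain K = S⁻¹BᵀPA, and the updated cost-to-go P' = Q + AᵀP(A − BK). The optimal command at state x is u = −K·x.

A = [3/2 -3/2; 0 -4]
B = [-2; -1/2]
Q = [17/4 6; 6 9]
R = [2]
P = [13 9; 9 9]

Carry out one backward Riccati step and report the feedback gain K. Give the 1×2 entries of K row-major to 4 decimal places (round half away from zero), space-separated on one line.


BᵀP = [-30.5000 -22.5000]
S = R + BᵀPB = [2] + [72.2500] = [74.2500]
BᵀPA = [-45.7500 135.7500]
K = S⁻¹·BᵀPA = [-0.6162 1.8283]
A−BK = [0.2677 2.1566; -0.3081 -3.0859]
AᵀP(A−BK) = [1.0606 0.3939; 0.3939 33.0606]
P' = Q + AᵀP(A−BK) = [5.3106 6.3939; 6.3939 42.0606]
tr(P') = 47.3712

-0.6162 1.8283


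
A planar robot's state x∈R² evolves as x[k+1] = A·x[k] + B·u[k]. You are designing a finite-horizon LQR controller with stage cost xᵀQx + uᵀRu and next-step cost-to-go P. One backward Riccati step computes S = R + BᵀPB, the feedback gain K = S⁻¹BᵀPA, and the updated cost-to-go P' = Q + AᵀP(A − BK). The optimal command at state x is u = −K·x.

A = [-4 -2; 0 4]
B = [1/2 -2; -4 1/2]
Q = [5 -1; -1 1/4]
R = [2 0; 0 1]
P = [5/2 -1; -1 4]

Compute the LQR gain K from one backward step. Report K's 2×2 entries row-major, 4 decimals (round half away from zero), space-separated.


0.1860 -0.8863 1.8205 0.7415

BᵀP = [5.2500 -16.5000; -5.5000 4.0000]
S = R + BᵀPB = [2 0; 0 1] + [68.6250 -18.7500; -18.7500 13.0000] = [70.6250 -18.7500; -18.7500 14.0000]
BᵀPA = [-21.0000 -76.5000; 22.0000 27.0000]
K = S⁻¹·BᵀPA = [0.1860 -0.8863; 1.8205 0.7415]
A−BK = [-0.4520 -0.0738; -0.1664 0.0840]
AᵀP(A−BK) = [3.8544 1.0735; 1.0735 2.1752]
P' = Q + AᵀP(A−BK) = [8.8544 0.0735; 0.0735 2.4252]
tr(P') = 11.2796


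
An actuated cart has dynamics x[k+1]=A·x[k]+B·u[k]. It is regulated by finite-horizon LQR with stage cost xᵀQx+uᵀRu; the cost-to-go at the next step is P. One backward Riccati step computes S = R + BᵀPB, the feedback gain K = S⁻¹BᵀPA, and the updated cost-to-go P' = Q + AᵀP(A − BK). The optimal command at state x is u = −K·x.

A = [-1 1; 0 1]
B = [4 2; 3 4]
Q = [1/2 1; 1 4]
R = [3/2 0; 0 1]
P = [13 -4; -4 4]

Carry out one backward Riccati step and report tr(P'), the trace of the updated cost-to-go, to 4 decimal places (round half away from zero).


4.8848

BᵀP = [40.0000 -4.0000; 10.0000 8.0000]
S = R + BᵀPB = [3/2 0; 0 1] + [148.0000 64.0000; 64.0000 52.0000] = [149.5000 64.0000; 64.0000 53.0000]
BᵀPA = [-40.0000 36.0000; -10.0000 18.0000]
K = S⁻¹·BᵀPA = [-0.3867 0.1975; 0.2782 0.1011]
A−BK = [-0.0098 0.0077; 0.0470 0.0030]
AᵀP(A−BK) = [0.3155 -0.0882; -0.0882 0.0694]
P' = Q + AᵀP(A−BK) = [0.8155 0.9118; 0.9118 4.0694]
tr(P') = 4.8848


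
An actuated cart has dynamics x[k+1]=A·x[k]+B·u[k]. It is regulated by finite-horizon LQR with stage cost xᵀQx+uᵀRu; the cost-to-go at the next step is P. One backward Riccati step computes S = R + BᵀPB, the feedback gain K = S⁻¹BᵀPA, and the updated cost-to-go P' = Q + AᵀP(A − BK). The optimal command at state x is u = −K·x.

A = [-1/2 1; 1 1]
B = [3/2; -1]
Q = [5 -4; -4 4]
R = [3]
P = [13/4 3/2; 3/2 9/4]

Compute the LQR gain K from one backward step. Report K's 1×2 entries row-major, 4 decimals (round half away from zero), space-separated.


BᵀP = [3.3750 0.0000]
S = R + BᵀPB = [3] + [5.0625] = [8.0625]
BᵀPA = [-1.6875 3.3750]
K = S⁻¹·BᵀPA = [-0.2093 0.4186]
A−BK = [-0.1860 0.3721; 0.7907 1.4186]
AᵀP(A−BK) = [1.2093 2.0814; 2.0814 7.0872]
P' = Q + AᵀP(A−BK) = [6.2093 -1.9186; -1.9186 11.0872]
tr(P') = 17.2965

-0.2093 0.4186


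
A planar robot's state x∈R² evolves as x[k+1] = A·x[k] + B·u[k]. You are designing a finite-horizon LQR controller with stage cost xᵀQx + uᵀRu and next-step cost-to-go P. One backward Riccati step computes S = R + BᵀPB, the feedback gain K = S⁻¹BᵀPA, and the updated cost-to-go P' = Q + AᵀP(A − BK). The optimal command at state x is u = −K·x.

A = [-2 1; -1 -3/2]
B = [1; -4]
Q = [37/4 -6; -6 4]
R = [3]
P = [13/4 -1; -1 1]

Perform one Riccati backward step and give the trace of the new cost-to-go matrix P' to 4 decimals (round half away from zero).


BᵀP = [7.2500 -5.0000]
S = R + BᵀPB = [3] + [27.2500] = [30.2500]
BᵀPA = [-9.5000 14.7500]
K = S⁻¹·BᵀPA = [-0.3140 0.4876]
A−BK = [-1.6860 0.5124; -2.2562 0.4504]
AᵀP(A−BK) = [7.0165 -2.3678; -2.3678 1.3079]
P' = Q + AᵀP(A−BK) = [16.2665 -8.3678; -8.3678 5.3079]
tr(P') = 21.5744

21.5744


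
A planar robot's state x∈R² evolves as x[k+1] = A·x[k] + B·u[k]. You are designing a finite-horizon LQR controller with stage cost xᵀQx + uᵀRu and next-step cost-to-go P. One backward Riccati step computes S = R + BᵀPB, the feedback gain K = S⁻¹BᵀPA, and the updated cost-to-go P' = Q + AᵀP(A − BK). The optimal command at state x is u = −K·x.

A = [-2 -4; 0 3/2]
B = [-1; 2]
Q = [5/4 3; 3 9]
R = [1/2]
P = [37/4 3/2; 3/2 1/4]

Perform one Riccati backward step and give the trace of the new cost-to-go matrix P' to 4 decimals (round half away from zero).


BᵀP = [-6.2500 -1.0000]
S = R + BᵀPB = [1/2] + [4.2500] = [4.7500]
BᵀPA = [12.5000 23.5000]
K = S⁻¹·BᵀPA = [2.6316 4.9474]
A−BK = [0.6316 0.9474; -5.2632 -8.3947]
AᵀP(A−BK) = [4.1053 7.6579; 7.6579 14.2993]
P' = Q + AᵀP(A−BK) = [5.3553 10.6579; 10.6579 23.2993]
tr(P') = 28.6546

28.6546


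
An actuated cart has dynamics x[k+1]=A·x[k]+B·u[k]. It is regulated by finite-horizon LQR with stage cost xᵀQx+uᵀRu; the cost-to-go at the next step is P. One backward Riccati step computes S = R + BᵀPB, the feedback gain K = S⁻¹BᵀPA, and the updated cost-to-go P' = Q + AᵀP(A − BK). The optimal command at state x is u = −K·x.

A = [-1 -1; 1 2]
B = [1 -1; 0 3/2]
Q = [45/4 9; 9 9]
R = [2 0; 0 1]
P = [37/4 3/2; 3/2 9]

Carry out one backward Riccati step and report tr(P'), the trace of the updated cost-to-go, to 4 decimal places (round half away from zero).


22.6935

BᵀP = [9.2500 1.5000; -7.0000 12.0000]
S = R + BᵀPB = [2 0; 0 1] + [9.2500 -7.0000; -7.0000 25.0000] = [11.2500 -7.0000; -7.0000 26.0000]
BᵀPA = [-7.7500 -6.2500; 19.0000 31.0000]
K = S⁻¹·BᵀPA = [-0.2813 0.2238; 0.6550 1.2526]
A−BK = [-0.0637 0.0287; 0.0175 0.1211]
AᵀP(A−BK) = [0.6242 0.6858; 0.6858 1.8193]
P' = Q + AᵀP(A−BK) = [11.8742 9.6858; 9.6858 10.8193]
tr(P') = 22.6935


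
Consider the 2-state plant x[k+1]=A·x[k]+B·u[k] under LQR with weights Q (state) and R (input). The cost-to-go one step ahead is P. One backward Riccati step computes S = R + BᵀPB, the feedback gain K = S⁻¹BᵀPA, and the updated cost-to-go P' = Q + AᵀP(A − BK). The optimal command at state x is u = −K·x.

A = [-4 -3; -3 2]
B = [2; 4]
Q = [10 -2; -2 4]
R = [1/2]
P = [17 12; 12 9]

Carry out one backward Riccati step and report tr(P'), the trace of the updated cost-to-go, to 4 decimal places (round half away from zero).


22.7689

BᵀP = [82.0000 60.0000]
S = R + BᵀPB = [1/2] + [404.0000] = [404.5000]
BᵀPA = [-508.0000 -126.0000]
K = S⁻¹·BᵀPA = [-1.2559 -0.3115]
A−BK = [-1.4883 -2.3770; 2.0235 3.2460]
AᵀP(A−BK) = [3.0173 3.7602; 3.7602 5.7515]
P' = Q + AᵀP(A−BK) = [13.0173 1.7602; 1.7602 9.7515]
tr(P') = 22.7689


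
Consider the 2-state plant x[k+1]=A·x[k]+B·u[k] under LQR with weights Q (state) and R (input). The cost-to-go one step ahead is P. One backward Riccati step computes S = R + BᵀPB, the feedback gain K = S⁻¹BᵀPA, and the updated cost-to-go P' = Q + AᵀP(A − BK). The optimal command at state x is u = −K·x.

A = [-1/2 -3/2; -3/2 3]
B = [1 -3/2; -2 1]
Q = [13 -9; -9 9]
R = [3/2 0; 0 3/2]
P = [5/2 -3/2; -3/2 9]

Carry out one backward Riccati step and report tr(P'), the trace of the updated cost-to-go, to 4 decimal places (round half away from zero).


BᵀP = [5.5000 -19.5000; -5.2500 11.2500]
S = R + BᵀPB = [3/2 0; 0 3/2] + [44.5000 -27.7500; -27.7500 19.1250] = [46.0000 -27.7500; -27.7500 20.6250]
BᵀPA = [26.5000 -66.7500; -14.2500 41.6250]
K = S⁻¹·BᵀPA = [0.8458 -1.2403; 0.4470 0.3494]
A−BK = [-0.6752 0.2644; -0.2555 0.1700]
AᵀP(A−BK) = [2.5825 -1.9029; -1.9029 2.7907]
P' = Q + AᵀP(A−BK) = [15.5825 -10.9029; -10.9029 11.7907]
tr(P') = 27.3732

27.3732


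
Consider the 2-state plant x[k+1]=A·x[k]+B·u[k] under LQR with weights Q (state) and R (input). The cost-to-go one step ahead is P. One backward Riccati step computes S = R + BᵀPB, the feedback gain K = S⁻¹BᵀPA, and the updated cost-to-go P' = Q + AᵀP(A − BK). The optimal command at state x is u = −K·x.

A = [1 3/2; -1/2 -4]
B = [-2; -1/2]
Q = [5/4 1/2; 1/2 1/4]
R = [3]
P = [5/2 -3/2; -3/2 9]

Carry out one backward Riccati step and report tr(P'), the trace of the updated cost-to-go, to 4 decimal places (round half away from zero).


174.3635

BᵀP = [-4.2500 -1.5000]
S = R + BᵀPB = [3] + [9.2500] = [12.2500]
BᵀPA = [-3.5000 -0.3750]
K = S⁻¹·BᵀPA = [-0.2857 -0.0306]
A−BK = [0.4286 1.4388; -0.6429 -4.0153]
AᵀP(A−BK) = [5.2500 28.7679; 28.7679 167.6135]
P' = Q + AᵀP(A−BK) = [6.5000 29.2679; 29.2679 167.8635]
tr(P') = 174.3635


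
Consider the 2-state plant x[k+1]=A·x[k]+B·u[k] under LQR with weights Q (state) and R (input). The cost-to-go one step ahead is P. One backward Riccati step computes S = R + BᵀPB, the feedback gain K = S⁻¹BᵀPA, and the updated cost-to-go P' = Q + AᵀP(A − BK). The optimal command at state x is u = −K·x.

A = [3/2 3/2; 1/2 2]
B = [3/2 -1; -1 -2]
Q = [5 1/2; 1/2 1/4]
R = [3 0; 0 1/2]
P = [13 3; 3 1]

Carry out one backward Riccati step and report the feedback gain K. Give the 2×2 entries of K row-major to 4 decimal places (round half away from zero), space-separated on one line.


0.3264 0.1954 -0.7908 -1.1494

BᵀP = [16.5000 3.5000; -19.0000 -5.0000]
S = R + BᵀPB = [3 0; 0 1/2] + [21.2500 -23.5000; -23.5000 29.0000] = [24.2500 -23.5000; -23.5000 29.5000]
BᵀPA = [26.5000 31.7500; -31.0000 -38.5000]
K = S⁻¹·BᵀPA = [0.3264 0.1954; -0.7908 -1.1494]
A−BK = [0.2195 0.0575; -0.7552 -0.1034]
AᵀP(A−BK) = [0.8345 0.6897; 0.6897 0.7931]
P' = Q + AᵀP(A−BK) = [5.8345 1.1897; 1.1897 1.0431]
tr(P') = 6.8776


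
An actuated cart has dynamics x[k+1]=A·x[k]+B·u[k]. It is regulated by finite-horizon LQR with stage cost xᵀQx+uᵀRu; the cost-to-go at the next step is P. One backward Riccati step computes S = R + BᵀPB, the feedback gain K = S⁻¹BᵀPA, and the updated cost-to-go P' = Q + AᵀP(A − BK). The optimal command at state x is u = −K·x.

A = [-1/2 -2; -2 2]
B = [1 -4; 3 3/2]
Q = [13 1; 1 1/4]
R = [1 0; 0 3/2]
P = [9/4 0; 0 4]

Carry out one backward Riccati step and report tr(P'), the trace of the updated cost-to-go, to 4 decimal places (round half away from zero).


BᵀP = [2.2500 12.0000; -9.0000 6.0000]
S = R + BᵀPB = [1 0; 0 3/2] + [38.2500 9.0000; 9.0000 45.0000] = [39.2500 9.0000; 9.0000 46.5000]
BᵀPA = [-25.1250 19.5000; -7.5000 30.0000]
K = S⁻¹·BᵀPA = [-0.6312 0.3651; -0.0391 0.5745]
A−BK = [-0.0254 -0.0671; -0.0478 0.0430]
AᵀP(A−BK) = [0.4113 -0.2685; -0.2685 0.6459]
P' = Q + AᵀP(A−BK) = [13.4113 0.7315; 0.7315 0.8959]
tr(P') = 14.3071

14.3071
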